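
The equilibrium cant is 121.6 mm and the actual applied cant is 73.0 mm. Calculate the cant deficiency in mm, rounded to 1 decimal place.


Cant deficiency = equilibrium cant - actual cant
CD = 121.6 - 73.0
CD = 48.6 mm

48.6


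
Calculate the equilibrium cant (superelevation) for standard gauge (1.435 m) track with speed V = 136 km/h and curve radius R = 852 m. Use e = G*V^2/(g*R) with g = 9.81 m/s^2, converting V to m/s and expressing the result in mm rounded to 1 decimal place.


Convert speed: V = 136 / 3.6 = 37.7778 m/s
Apply formula: e = 1.435 * 37.7778^2 / (9.81 * 852)
e = 1.435 * 1427.1605 / 8358.12
e = 0.245028 m = 245.0 mm

245.0


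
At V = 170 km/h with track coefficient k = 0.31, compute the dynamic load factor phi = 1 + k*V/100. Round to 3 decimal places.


phi = 1 + k * V / 100
phi = 1 + 0.31 * 170 / 100
phi = 1 + 0.527
phi = 1.527

1.527


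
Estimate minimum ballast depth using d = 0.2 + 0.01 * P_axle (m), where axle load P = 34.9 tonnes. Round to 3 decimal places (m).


d = 0.2 + 0.01 * 34.9
d = 0.2 + 0.349
d = 0.549 m

0.549


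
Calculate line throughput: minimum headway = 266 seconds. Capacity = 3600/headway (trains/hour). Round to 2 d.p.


Capacity = 3600 / headway
Capacity = 3600 / 266
Capacity = 13.53 trains/hour

13.53


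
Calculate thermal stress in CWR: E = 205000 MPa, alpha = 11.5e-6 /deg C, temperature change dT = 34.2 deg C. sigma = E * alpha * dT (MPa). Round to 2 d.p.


sigma = E * alpha * dT
sigma = 205000 * 11.5e-6 * 34.2
sigma = 2.3575 * 34.2
sigma = 80.63 MPa

80.63


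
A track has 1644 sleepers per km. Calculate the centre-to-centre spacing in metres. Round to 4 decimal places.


Spacing = 1000 m / number of sleepers
Spacing = 1000 / 1644
Spacing = 0.6083 m

0.6083


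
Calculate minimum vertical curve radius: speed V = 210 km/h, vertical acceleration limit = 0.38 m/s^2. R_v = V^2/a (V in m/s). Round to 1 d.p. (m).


Convert speed: V = 210 / 3.6 = 58.3333 m/s
V^2 = 3402.7778 m^2/s^2
R_v = 3402.7778 / 0.38
R_v = 8954.7 m

8954.7


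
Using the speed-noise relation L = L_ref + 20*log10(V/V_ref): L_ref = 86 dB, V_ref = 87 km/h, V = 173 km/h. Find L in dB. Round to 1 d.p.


V/V_ref = 173 / 87 = 1.988506
log10(1.988506) = 0.298527
20 * 0.298527 = 5.9705
L = 86 + 5.9705 = 92.0 dB

92.0


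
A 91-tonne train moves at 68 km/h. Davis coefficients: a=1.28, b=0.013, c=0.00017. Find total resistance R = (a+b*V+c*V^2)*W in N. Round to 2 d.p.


b*V = 0.013 * 68 = 0.884
c*V^2 = 0.00017 * 4624 = 0.78608
R_per_t = 1.28 + 0.884 + 0.78608 = 2.95008 N/t
R_total = 2.95008 * 91 = 268.46 N

268.46


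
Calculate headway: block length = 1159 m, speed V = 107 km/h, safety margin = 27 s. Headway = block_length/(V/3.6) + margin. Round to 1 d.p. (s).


V = 107 / 3.6 = 29.7222 m/s
Block traversal time = 1159 / 29.7222 = 38.9944 s
Headway = 38.9944 + 27
Headway = 66.0 s

66.0


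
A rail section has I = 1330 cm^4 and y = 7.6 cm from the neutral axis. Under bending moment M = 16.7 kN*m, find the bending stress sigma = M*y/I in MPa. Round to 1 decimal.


Convert units:
M = 16.7 kN*m = 16700000 N*mm
y = 7.6 cm = 76 mm
I = 1330 cm^4 = 13300000 mm^4
sigma = 16700000 * 76 / 13300000
sigma = 95.4 MPa

95.4


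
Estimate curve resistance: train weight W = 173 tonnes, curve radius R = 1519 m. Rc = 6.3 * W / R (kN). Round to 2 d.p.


Rc = 6.3 * W / R
Rc = 6.3 * 173 / 1519
Rc = 1089.9 / 1519
Rc = 0.72 kN

0.72


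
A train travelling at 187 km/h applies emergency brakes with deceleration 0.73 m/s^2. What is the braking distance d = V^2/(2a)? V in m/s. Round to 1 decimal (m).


Convert speed: V = 187 / 3.6 = 51.9444 m/s
V^2 = 2698.2253
d = 2698.2253 / (2 * 0.73)
d = 2698.2253 / 1.46
d = 1848.1 m

1848.1


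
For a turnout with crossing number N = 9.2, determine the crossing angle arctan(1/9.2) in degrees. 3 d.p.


1/N = 1/9.2 = 0.108696
angle = arctan(0.108696) = 0.108271 rad
angle = 0.108271 * 180/pi = 6.203 degrees

6.203


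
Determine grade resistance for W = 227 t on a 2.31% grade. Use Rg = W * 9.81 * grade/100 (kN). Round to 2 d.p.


Rg = W * 9.81 * grade / 100
Rg = 227 * 9.81 * 2.31 / 100
Rg = 2226.87 * 0.0231
Rg = 51.44 kN

51.44


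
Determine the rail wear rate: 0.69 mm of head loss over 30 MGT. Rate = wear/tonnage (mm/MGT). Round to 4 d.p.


Wear rate = total wear / cumulative tonnage
Rate = 0.69 / 30
Rate = 0.0230 mm/MGT

0.0230


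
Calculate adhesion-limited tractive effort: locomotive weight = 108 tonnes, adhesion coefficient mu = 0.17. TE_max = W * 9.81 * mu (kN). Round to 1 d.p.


TE_max = W * g * mu
TE_max = 108 * 9.81 * 0.17
TE_max = 1059.48 * 0.17
TE_max = 180.1 kN

180.1


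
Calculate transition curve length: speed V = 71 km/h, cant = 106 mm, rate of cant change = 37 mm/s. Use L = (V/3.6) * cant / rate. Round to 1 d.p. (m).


Convert speed: V = 71 / 3.6 = 19.7222 m/s
L = 19.7222 * 106 / 37
L = 2090.5556 / 37
L = 56.5 m

56.5


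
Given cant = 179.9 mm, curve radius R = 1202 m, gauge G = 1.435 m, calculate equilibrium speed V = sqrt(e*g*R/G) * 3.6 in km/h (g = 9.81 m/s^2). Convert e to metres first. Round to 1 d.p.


Convert cant: e = 179.9 mm = 0.1799 m
V_ms = sqrt(0.1799 * 9.81 * 1202 / 1.435)
V_ms = sqrt(1478.266507) = 38.4482 m/s
V = 38.4482 * 3.6 = 138.4 km/h

138.4


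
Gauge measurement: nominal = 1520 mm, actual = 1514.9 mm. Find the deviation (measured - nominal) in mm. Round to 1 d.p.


Deviation = measured - nominal
Deviation = 1514.9 - 1520
Deviation = -5.1 mm

-5.1


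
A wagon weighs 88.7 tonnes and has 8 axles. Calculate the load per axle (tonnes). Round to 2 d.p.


Load per axle = total weight / number of axles
Load = 88.7 / 8
Load = 11.09 tonnes

11.09


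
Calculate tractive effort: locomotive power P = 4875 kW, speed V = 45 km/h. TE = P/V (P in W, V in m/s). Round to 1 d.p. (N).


Convert: P = 4875 kW = 4875000 W
V = 45 / 3.6 = 12.5 m/s
TE = 4875000 / 12.5
TE = 390000.0 N

390000.0


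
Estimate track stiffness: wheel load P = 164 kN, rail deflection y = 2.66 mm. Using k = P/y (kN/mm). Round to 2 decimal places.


Track stiffness k = P / y
k = 164 / 2.66
k = 61.65 kN/mm

61.65


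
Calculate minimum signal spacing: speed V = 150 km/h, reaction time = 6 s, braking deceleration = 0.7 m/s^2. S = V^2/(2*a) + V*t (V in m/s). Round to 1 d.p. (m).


V = 150 / 3.6 = 41.6667 m/s
Braking distance = 41.6667^2 / (2*0.7) = 1240.0794 m
Sighting distance = 41.6667 * 6 = 250.0 m
S = 1240.0794 + 250.0 = 1490.1 m

1490.1


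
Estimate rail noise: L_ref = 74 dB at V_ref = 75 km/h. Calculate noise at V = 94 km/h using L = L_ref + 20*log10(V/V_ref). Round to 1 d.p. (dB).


V/V_ref = 94 / 75 = 1.253333
log10(1.253333) = 0.098067
20 * 0.098067 = 1.9613
L = 74 + 1.9613 = 76.0 dB

76.0


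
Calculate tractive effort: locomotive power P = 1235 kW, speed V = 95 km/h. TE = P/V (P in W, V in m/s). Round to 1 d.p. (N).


Convert: P = 1235 kW = 1235000 W
V = 95 / 3.6 = 26.3889 m/s
TE = 1235000 / 26.3889
TE = 46800.0 N

46800.0


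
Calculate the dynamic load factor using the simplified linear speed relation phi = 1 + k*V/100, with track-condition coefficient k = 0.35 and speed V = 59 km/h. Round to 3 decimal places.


phi = 1 + k * V / 100
phi = 1 + 0.35 * 59 / 100
phi = 1 + 0.2065
phi = 1.207

1.207


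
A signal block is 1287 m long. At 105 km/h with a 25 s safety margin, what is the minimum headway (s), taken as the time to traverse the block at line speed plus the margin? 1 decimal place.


V = 105 / 3.6 = 29.1667 m/s
Block traversal time = 1287 / 29.1667 = 44.1257 s
Headway = 44.1257 + 25
Headway = 69.1 s

69.1


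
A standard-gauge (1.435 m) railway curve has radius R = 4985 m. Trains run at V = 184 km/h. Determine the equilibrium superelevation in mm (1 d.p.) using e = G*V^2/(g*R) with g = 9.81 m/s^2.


Convert speed: V = 184 / 3.6 = 51.1111 m/s
Apply formula: e = 1.435 * 51.1111^2 / (9.81 * 4985)
e = 1.435 * 2612.3457 / 48902.85
e = 0.076656 m = 76.7 mm

76.7


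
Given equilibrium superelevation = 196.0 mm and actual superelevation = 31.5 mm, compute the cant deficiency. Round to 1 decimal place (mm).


Cant deficiency = equilibrium cant - actual cant
CD = 196.0 - 31.5
CD = 164.5 mm

164.5


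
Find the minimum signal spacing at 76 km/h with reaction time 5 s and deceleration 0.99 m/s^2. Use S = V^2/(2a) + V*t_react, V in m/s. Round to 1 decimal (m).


V = 76 / 3.6 = 21.1111 m/s
Braking distance = 21.1111^2 / (2*0.99) = 225.0904 m
Sighting distance = 21.1111 * 5 = 105.5556 m
S = 225.0904 + 105.5556 = 330.6 m

330.6


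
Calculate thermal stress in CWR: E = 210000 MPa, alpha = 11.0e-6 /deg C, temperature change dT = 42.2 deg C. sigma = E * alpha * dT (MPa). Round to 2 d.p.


sigma = E * alpha * dT
sigma = 210000 * 11.0e-6 * 42.2
sigma = 2.31 * 42.2
sigma = 97.48 MPa

97.48


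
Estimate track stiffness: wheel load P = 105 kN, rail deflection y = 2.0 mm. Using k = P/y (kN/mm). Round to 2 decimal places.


Track stiffness k = P / y
k = 105 / 2.0
k = 52.50 kN/mm

52.50


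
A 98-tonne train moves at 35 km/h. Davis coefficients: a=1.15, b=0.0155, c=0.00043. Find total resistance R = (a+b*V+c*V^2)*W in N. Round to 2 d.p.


b*V = 0.0155 * 35 = 0.5425
c*V^2 = 0.00043 * 1225 = 0.52675
R_per_t = 1.15 + 0.5425 + 0.52675 = 2.21925 N/t
R_total = 2.21925 * 98 = 217.49 N

217.49


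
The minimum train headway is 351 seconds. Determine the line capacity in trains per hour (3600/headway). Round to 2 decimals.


Capacity = 3600 / headway
Capacity = 3600 / 351
Capacity = 10.26 trains/hour

10.26


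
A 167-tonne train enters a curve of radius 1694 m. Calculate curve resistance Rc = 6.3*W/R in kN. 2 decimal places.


Rc = 6.3 * W / R
Rc = 6.3 * 167 / 1694
Rc = 1052.1 / 1694
Rc = 0.62 kN

0.62


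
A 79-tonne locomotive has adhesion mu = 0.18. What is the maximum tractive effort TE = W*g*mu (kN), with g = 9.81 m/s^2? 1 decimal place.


TE_max = W * g * mu
TE_max = 79 * 9.81 * 0.18
TE_max = 774.99 * 0.18
TE_max = 139.5 kN

139.5


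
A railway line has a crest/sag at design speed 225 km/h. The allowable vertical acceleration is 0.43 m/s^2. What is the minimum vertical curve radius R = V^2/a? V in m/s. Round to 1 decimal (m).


Convert speed: V = 225 / 3.6 = 62.5 m/s
V^2 = 3906.25 m^2/s^2
R_v = 3906.25 / 0.43
R_v = 9084.3 m

9084.3


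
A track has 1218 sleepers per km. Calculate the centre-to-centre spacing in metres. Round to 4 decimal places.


Spacing = 1000 m / number of sleepers
Spacing = 1000 / 1218
Spacing = 0.8210 m

0.8210


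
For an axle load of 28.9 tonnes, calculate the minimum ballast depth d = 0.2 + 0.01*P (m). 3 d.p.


d = 0.2 + 0.01 * 28.9
d = 0.2 + 0.289
d = 0.489 m

0.489


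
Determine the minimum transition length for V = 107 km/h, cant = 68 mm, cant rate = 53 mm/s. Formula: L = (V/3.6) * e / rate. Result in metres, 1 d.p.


Convert speed: V = 107 / 3.6 = 29.7222 m/s
L = 29.7222 * 68 / 53
L = 2021.1111 / 53
L = 38.1 m

38.1


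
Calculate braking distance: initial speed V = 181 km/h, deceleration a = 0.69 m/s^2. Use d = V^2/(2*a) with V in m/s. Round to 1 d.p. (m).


Convert speed: V = 181 / 3.6 = 50.2778 m/s
V^2 = 2527.8549
d = 2527.8549 / (2 * 0.69)
d = 2527.8549 / 1.38
d = 1831.8 m

1831.8


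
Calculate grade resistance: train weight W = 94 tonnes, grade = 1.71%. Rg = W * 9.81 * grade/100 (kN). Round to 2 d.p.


Rg = W * 9.81 * grade / 100
Rg = 94 * 9.81 * 1.71 / 100
Rg = 922.14 * 0.0171
Rg = 15.77 kN

15.77


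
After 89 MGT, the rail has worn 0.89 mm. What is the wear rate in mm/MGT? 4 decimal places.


Wear rate = total wear / cumulative tonnage
Rate = 0.89 / 89
Rate = 0.0100 mm/MGT

0.0100


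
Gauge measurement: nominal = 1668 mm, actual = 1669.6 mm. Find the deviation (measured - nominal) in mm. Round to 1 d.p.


Deviation = measured - nominal
Deviation = 1669.6 - 1668
Deviation = 1.6 mm

1.6


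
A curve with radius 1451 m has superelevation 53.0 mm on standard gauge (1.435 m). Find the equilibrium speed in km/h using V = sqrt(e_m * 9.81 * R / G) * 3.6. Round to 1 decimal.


Convert cant: e = 53.0 mm = 0.0530 m
V_ms = sqrt(0.0530 * 9.81 * 1451 / 1.435)
V_ms = sqrt(525.727129) = 22.9287 m/s
V = 22.9287 * 3.6 = 82.5 km/h

82.5


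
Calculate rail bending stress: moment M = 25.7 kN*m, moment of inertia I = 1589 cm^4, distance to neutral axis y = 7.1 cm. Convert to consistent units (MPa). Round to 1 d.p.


Convert units:
M = 25.7 kN*m = 25700000 N*mm
y = 7.1 cm = 71 mm
I = 1589 cm^4 = 15890000 mm^4
sigma = 25700000 * 71 / 15890000
sigma = 114.8 MPa

114.8


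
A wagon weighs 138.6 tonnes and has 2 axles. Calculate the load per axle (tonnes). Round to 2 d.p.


Load per axle = total weight / number of axles
Load = 138.6 / 2
Load = 69.30 tonnes

69.30


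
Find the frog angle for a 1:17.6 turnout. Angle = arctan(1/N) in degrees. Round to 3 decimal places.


1/N = 1/17.6 = 0.056818
angle = arctan(0.056818) = 0.056757 rad
angle = 0.056757 * 180/pi = 3.252 degrees

3.252


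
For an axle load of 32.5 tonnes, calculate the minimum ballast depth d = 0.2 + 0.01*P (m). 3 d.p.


d = 0.2 + 0.01 * 32.5
d = 0.2 + 0.325
d = 0.525 m

0.525


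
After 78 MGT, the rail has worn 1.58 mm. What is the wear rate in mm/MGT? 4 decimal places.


Wear rate = total wear / cumulative tonnage
Rate = 1.58 / 78
Rate = 0.0203 mm/MGT

0.0203


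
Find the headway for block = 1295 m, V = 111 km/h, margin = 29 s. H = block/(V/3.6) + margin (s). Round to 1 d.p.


V = 111 / 3.6 = 30.8333 m/s
Block traversal time = 1295 / 30.8333 = 42.0 s
Headway = 42.0 + 29
Headway = 71.0 s

71.0


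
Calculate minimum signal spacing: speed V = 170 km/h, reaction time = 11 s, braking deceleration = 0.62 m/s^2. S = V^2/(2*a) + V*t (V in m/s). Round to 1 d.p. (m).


V = 170 / 3.6 = 47.2222 m/s
Braking distance = 47.2222^2 / (2*0.62) = 1798.3373 m
Sighting distance = 47.2222 * 11 = 519.4444 m
S = 1798.3373 + 519.4444 = 2317.8 m

2317.8


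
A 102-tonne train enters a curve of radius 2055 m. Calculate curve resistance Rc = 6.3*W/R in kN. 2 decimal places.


Rc = 6.3 * W / R
Rc = 6.3 * 102 / 2055
Rc = 642.6 / 2055
Rc = 0.31 kN

0.31


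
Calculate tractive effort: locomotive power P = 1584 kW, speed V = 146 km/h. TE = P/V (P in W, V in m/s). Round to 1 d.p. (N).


Convert: P = 1584 kW = 1584000 W
V = 146 / 3.6 = 40.5556 m/s
TE = 1584000 / 40.5556
TE = 39057.5 N

39057.5


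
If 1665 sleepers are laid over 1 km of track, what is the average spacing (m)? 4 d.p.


Spacing = 1000 m / number of sleepers
Spacing = 1000 / 1665
Spacing = 0.6006 m

0.6006


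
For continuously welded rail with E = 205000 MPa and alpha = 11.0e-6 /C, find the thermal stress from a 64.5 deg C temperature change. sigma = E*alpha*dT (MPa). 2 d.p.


sigma = E * alpha * dT
sigma = 205000 * 11.0e-6 * 64.5
sigma = 2.255 * 64.5
sigma = 145.45 MPa

145.45


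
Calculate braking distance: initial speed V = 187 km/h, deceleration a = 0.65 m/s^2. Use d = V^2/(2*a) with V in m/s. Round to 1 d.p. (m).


Convert speed: V = 187 / 3.6 = 51.9444 m/s
V^2 = 2698.2253
d = 2698.2253 / (2 * 0.65)
d = 2698.2253 / 1.3
d = 2075.6 m

2075.6


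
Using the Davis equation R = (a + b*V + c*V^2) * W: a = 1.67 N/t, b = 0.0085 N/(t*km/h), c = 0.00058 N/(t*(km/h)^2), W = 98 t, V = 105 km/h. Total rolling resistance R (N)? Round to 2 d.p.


b*V = 0.0085 * 105 = 0.8925
c*V^2 = 0.00058 * 11025 = 6.3945
R_per_t = 1.67 + 0.8925 + 6.3945 = 8.957 N/t
R_total = 8.957 * 98 = 877.79 N

877.79


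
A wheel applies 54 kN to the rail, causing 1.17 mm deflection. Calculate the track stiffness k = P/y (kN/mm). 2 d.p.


Track stiffness k = P / y
k = 54 / 1.17
k = 46.15 kN/mm

46.15


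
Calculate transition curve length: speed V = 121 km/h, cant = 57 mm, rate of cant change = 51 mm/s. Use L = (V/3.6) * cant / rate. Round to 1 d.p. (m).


Convert speed: V = 121 / 3.6 = 33.6111 m/s
L = 33.6111 * 57 / 51
L = 1915.8333 / 51
L = 37.6 m

37.6


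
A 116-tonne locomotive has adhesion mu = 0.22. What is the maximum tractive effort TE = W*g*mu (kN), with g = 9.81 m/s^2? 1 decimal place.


TE_max = W * g * mu
TE_max = 116 * 9.81 * 0.22
TE_max = 1137.96 * 0.22
TE_max = 250.4 kN

250.4


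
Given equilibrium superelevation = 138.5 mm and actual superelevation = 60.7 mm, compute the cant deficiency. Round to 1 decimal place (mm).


Cant deficiency = equilibrium cant - actual cant
CD = 138.5 - 60.7
CD = 77.8 mm

77.8


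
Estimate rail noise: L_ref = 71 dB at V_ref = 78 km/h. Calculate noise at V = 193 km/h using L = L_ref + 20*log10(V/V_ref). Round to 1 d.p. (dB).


V/V_ref = 193 / 78 = 2.474359
log10(2.474359) = 0.393463
20 * 0.393463 = 7.8693
L = 71 + 7.8693 = 78.9 dB

78.9


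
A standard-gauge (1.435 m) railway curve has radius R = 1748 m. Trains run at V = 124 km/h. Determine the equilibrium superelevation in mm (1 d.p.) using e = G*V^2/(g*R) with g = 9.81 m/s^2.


Convert speed: V = 124 / 3.6 = 34.4444 m/s
Apply formula: e = 1.435 * 34.4444^2 / (9.81 * 1748)
e = 1.435 * 1186.4198 / 17147.88
e = 0.099284 m = 99.3 mm

99.3


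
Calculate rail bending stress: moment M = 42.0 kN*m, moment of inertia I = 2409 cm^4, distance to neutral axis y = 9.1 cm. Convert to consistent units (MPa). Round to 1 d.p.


Convert units:
M = 42.0 kN*m = 42000000 N*mm
y = 9.1 cm = 91 mm
I = 2409 cm^4 = 24090000 mm^4
sigma = 42000000 * 91 / 24090000
sigma = 158.7 MPa

158.7


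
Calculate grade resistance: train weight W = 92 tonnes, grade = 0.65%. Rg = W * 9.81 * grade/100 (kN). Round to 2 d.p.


Rg = W * 9.81 * grade / 100
Rg = 92 * 9.81 * 0.65 / 100
Rg = 902.52 * 0.0065
Rg = 5.87 kN

5.87


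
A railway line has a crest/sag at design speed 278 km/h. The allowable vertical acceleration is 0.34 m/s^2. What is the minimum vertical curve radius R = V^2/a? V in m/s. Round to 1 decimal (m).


Convert speed: V = 278 / 3.6 = 77.2222 m/s
V^2 = 5963.2716 m^2/s^2
R_v = 5963.2716 / 0.34
R_v = 17539.0 m

17539.0


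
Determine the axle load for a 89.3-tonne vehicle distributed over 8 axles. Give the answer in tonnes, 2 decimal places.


Load per axle = total weight / number of axles
Load = 89.3 / 8
Load = 11.16 tonnes

11.16


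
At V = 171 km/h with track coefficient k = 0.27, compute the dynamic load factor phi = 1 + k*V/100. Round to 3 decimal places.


phi = 1 + k * V / 100
phi = 1 + 0.27 * 171 / 100
phi = 1 + 0.4617
phi = 1.462

1.462


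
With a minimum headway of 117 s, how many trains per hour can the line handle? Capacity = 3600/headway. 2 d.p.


Capacity = 3600 / headway
Capacity = 3600 / 117
Capacity = 30.77 trains/hour

30.77


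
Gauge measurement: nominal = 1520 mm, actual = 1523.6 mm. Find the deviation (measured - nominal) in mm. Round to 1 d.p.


Deviation = measured - nominal
Deviation = 1523.6 - 1520
Deviation = 3.6 mm

3.6


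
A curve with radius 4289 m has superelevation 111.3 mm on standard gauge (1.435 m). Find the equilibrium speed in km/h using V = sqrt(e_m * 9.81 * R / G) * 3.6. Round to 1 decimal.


Convert cant: e = 111.3 mm = 0.1113 m
V_ms = sqrt(0.1113 * 9.81 * 4289 / 1.435)
V_ms = sqrt(3263.385029) = 57.126 m/s
V = 57.126 * 3.6 = 205.7 km/h

205.7


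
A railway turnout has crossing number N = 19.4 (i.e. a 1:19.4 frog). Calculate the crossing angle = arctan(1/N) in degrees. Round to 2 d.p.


1/N = 1/19.4 = 0.051546
angle = arctan(0.051546) = 0.051501 rad
angle = 0.051501 * 180/pi = 2.95 degrees

2.95


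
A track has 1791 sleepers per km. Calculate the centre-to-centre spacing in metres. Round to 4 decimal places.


Spacing = 1000 m / number of sleepers
Spacing = 1000 / 1791
Spacing = 0.5583 m

0.5583


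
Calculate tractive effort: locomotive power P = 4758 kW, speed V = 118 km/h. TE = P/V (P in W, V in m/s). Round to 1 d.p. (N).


Convert: P = 4758 kW = 4758000 W
V = 118 / 3.6 = 32.7778 m/s
TE = 4758000 / 32.7778
TE = 145159.3 N

145159.3


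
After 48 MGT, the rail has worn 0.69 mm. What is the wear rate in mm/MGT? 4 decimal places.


Wear rate = total wear / cumulative tonnage
Rate = 0.69 / 48
Rate = 0.0144 mm/MGT

0.0144


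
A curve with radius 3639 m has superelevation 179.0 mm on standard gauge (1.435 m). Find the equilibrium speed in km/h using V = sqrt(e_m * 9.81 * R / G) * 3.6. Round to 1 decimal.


Convert cant: e = 179.0 mm = 0.1790 m
V_ms = sqrt(0.1790 * 9.81 * 3639 / 1.435)
V_ms = sqrt(4452.99485) = 66.7308 m/s
V = 66.7308 * 3.6 = 240.2 km/h

240.2


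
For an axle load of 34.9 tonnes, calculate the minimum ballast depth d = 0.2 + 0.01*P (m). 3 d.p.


d = 0.2 + 0.01 * 34.9
d = 0.2 + 0.349
d = 0.549 m

0.549


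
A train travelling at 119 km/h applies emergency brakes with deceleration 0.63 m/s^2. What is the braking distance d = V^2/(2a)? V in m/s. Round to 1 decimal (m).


Convert speed: V = 119 / 3.6 = 33.0556 m/s
V^2 = 1092.6698
d = 1092.6698 / (2 * 0.63)
d = 1092.6698 / 1.26
d = 867.2 m

867.2


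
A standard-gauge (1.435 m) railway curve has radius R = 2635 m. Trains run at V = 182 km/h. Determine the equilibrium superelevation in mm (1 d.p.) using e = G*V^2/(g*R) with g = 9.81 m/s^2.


Convert speed: V = 182 / 3.6 = 50.5556 m/s
Apply formula: e = 1.435 * 50.5556^2 / (9.81 * 2635)
e = 1.435 * 2555.8642 / 25849.35
e = 0.141886 m = 141.9 mm

141.9


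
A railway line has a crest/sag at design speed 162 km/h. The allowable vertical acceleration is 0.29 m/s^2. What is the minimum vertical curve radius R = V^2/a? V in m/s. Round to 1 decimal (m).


Convert speed: V = 162 / 3.6 = 45.0 m/s
V^2 = 2025.0 m^2/s^2
R_v = 2025.0 / 0.29
R_v = 6982.8 m

6982.8


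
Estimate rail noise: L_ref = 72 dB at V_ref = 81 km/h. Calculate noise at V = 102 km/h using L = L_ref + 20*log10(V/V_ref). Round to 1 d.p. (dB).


V/V_ref = 102 / 81 = 1.259259
log10(1.259259) = 0.100115
20 * 0.100115 = 2.0023
L = 72 + 2.0023 = 74.0 dB

74.0


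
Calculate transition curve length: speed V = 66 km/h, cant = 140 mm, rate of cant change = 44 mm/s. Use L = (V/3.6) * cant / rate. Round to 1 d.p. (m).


Convert speed: V = 66 / 3.6 = 18.3333 m/s
L = 18.3333 * 140 / 44
L = 2566.6667 / 44
L = 58.3 m

58.3


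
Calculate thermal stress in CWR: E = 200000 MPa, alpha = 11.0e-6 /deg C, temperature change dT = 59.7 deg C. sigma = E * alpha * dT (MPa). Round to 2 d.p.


sigma = E * alpha * dT
sigma = 200000 * 11.0e-6 * 59.7
sigma = 2.2 * 59.7
sigma = 131.34 MPa

131.34


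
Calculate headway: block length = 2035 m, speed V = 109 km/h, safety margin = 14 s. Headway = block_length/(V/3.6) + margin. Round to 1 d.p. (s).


V = 109 / 3.6 = 30.2778 m/s
Block traversal time = 2035 / 30.2778 = 67.211 s
Headway = 67.211 + 14
Headway = 81.2 s

81.2


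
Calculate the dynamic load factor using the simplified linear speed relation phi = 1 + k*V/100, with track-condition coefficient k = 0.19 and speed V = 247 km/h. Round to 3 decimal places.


phi = 1 + k * V / 100
phi = 1 + 0.19 * 247 / 100
phi = 1 + 0.4693
phi = 1.469

1.469


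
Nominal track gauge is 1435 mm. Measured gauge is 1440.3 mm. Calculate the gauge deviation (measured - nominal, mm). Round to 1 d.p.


Deviation = measured - nominal
Deviation = 1440.3 - 1435
Deviation = 5.3 mm

5.3


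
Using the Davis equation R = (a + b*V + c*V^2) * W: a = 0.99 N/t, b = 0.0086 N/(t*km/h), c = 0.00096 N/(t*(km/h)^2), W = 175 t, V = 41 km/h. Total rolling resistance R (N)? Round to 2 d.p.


b*V = 0.0086 * 41 = 0.3526
c*V^2 = 0.00096 * 1681 = 1.61376
R_per_t = 0.99 + 0.3526 + 1.61376 = 2.95636 N/t
R_total = 2.95636 * 175 = 517.36 N

517.36


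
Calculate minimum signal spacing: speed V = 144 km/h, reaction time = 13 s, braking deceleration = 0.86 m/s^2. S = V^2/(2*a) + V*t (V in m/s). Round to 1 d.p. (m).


V = 144 / 3.6 = 40.0 m/s
Braking distance = 40.0^2 / (2*0.86) = 930.2326 m
Sighting distance = 40.0 * 13 = 520.0 m
S = 930.2326 + 520.0 = 1450.2 m

1450.2


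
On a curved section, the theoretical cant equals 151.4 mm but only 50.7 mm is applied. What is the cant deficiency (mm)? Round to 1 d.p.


Cant deficiency = equilibrium cant - actual cant
CD = 151.4 - 50.7
CD = 100.7 mm

100.7


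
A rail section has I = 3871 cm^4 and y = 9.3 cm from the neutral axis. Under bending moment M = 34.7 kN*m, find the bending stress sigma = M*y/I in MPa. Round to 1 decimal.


Convert units:
M = 34.7 kN*m = 34700000 N*mm
y = 9.3 cm = 93 mm
I = 3871 cm^4 = 38710000 mm^4
sigma = 34700000 * 93 / 38710000
sigma = 83.4 MPa

83.4


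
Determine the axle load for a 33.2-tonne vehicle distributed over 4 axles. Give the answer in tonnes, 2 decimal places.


Load per axle = total weight / number of axles
Load = 33.2 / 4
Load = 8.30 tonnes

8.30


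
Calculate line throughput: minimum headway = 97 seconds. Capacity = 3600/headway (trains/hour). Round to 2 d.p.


Capacity = 3600 / headway
Capacity = 3600 / 97
Capacity = 37.11 trains/hour

37.11


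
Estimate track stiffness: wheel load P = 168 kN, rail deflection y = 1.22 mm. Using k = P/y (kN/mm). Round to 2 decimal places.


Track stiffness k = P / y
k = 168 / 1.22
k = 137.70 kN/mm

137.70


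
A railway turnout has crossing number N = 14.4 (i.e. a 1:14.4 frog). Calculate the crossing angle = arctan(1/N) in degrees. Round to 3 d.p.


1/N = 1/14.4 = 0.069444
angle = arctan(0.069444) = 0.069333 rad
angle = 0.069333 * 180/pi = 3.972 degrees

3.972


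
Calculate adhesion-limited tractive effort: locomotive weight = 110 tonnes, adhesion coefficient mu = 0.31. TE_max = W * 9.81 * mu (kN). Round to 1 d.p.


TE_max = W * g * mu
TE_max = 110 * 9.81 * 0.31
TE_max = 1079.1 * 0.31
TE_max = 334.5 kN

334.5


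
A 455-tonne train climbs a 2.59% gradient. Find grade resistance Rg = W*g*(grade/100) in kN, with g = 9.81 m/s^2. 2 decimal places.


Rg = W * 9.81 * grade / 100
Rg = 455 * 9.81 * 2.59 / 100
Rg = 4463.55 * 0.0259
Rg = 115.61 kN

115.61


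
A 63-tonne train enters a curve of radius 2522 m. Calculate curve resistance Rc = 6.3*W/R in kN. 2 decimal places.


Rc = 6.3 * W / R
Rc = 6.3 * 63 / 2522
Rc = 396.9 / 2522
Rc = 0.16 kN

0.16


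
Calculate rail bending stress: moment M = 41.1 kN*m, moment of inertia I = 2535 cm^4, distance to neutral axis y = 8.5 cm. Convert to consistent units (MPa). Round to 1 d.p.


Convert units:
M = 41.1 kN*m = 41100000 N*mm
y = 8.5 cm = 85 mm
I = 2535 cm^4 = 25350000 mm^4
sigma = 41100000 * 85 / 25350000
sigma = 137.8 MPa

137.8


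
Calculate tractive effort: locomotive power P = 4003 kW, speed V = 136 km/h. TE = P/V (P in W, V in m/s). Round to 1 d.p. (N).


Convert: P = 4003 kW = 4003000 W
V = 136 / 3.6 = 37.7778 m/s
TE = 4003000 / 37.7778
TE = 105961.8 N

105961.8


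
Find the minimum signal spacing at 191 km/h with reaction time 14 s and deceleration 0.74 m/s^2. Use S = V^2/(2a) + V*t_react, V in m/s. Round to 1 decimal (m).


V = 191 / 3.6 = 53.0556 m/s
Braking distance = 53.0556^2 / (2*0.74) = 1901.954 m
Sighting distance = 53.0556 * 14 = 742.7778 m
S = 1901.954 + 742.7778 = 2644.7 m

2644.7


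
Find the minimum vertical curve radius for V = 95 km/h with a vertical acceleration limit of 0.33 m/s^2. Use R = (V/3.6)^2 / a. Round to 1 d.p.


Convert speed: V = 95 / 3.6 = 26.3889 m/s
V^2 = 696.3735 m^2/s^2
R_v = 696.3735 / 0.33
R_v = 2110.2 m

2110.2


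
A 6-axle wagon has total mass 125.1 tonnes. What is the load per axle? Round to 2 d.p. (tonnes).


Load per axle = total weight / number of axles
Load = 125.1 / 6
Load = 20.85 tonnes

20.85


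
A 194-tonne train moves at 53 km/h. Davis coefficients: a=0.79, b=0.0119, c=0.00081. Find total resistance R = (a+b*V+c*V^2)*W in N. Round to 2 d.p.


b*V = 0.0119 * 53 = 0.6307
c*V^2 = 0.00081 * 2809 = 2.27529
R_per_t = 0.79 + 0.6307 + 2.27529 = 3.69599 N/t
R_total = 3.69599 * 194 = 717.02 N

717.02


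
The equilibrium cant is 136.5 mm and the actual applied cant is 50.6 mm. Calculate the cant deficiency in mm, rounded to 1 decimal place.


Cant deficiency = equilibrium cant - actual cant
CD = 136.5 - 50.6
CD = 85.9 mm

85.9


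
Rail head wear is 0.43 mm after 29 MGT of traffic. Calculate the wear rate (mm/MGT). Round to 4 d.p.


Wear rate = total wear / cumulative tonnage
Rate = 0.43 / 29
Rate = 0.0148 mm/MGT

0.0148


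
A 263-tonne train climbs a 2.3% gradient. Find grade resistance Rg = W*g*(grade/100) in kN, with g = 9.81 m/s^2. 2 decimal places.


Rg = W * 9.81 * grade / 100
Rg = 263 * 9.81 * 2.3 / 100
Rg = 2580.03 * 0.023
Rg = 59.34 kN

59.34


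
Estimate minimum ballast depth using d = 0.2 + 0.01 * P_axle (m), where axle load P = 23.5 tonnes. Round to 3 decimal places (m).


d = 0.2 + 0.01 * 23.5
d = 0.2 + 0.235
d = 0.435 m

0.435


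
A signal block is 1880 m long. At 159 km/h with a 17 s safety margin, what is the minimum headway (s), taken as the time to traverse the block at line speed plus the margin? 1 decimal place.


V = 159 / 3.6 = 44.1667 m/s
Block traversal time = 1880 / 44.1667 = 42.566 s
Headway = 42.566 + 17
Headway = 59.6 s

59.6


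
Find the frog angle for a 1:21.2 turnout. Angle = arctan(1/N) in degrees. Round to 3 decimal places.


1/N = 1/21.2 = 0.04717
angle = arctan(0.04717) = 0.047135 rad
angle = 0.047135 * 180/pi = 2.701 degrees

2.701


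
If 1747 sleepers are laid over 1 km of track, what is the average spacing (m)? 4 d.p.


Spacing = 1000 m / number of sleepers
Spacing = 1000 / 1747
Spacing = 0.5724 m

0.5724


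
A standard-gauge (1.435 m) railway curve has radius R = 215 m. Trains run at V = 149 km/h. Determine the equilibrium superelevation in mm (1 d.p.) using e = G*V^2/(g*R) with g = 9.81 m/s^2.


Convert speed: V = 149 / 3.6 = 41.3889 m/s
Apply formula: e = 1.435 * 41.3889^2 / (9.81 * 215)
e = 1.435 * 1713.0401 / 2109.15
e = 1.165499 m = 1165.5 mm

1165.5


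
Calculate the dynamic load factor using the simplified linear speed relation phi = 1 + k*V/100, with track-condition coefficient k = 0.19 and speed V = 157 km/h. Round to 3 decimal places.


phi = 1 + k * V / 100
phi = 1 + 0.19 * 157 / 100
phi = 1 + 0.2983
phi = 1.298

1.298


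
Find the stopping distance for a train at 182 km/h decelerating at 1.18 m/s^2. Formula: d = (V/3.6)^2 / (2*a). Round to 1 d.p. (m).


Convert speed: V = 182 / 3.6 = 50.5556 m/s
V^2 = 2555.8642
d = 2555.8642 / (2 * 1.18)
d = 2555.8642 / 2.36
d = 1083.0 m

1083.0


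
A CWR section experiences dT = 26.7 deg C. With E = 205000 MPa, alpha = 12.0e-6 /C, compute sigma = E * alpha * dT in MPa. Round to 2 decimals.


sigma = E * alpha * dT
sigma = 205000 * 12.0e-6 * 26.7
sigma = 2.46 * 26.7
sigma = 65.68 MPa

65.68


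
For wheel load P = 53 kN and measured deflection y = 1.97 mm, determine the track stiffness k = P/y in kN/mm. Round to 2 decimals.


Track stiffness k = P / y
k = 53 / 1.97
k = 26.90 kN/mm

26.90


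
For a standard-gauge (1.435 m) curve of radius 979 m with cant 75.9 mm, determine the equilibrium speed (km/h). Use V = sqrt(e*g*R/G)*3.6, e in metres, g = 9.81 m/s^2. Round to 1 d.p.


Convert cant: e = 75.9 mm = 0.0759 m
V_ms = sqrt(0.0759 * 9.81 * 979 / 1.435)
V_ms = sqrt(507.974105) = 22.5383 m/s
V = 22.5383 * 3.6 = 81.1 km/h

81.1


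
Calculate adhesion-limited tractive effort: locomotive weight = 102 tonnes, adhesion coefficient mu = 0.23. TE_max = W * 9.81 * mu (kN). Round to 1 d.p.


TE_max = W * g * mu
TE_max = 102 * 9.81 * 0.23
TE_max = 1000.62 * 0.23
TE_max = 230.1 kN

230.1


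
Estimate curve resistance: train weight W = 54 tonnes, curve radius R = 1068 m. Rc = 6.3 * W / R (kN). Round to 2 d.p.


Rc = 6.3 * W / R
Rc = 6.3 * 54 / 1068
Rc = 340.2 / 1068
Rc = 0.32 kN

0.32


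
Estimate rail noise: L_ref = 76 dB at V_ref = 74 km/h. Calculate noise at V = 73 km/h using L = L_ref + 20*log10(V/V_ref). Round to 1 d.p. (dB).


V/V_ref = 73 / 74 = 0.986486
log10(0.986486) = -0.005909
20 * -0.005909 = -0.1182
L = 76 + -0.1182 = 75.9 dB

75.9


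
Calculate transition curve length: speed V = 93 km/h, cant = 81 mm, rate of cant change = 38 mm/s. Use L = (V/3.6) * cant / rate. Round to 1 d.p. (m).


Convert speed: V = 93 / 3.6 = 25.8333 m/s
L = 25.8333 * 81 / 38
L = 2092.5 / 38
L = 55.1 m

55.1


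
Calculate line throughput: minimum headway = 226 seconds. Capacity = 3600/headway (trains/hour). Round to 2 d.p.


Capacity = 3600 / headway
Capacity = 3600 / 226
Capacity = 15.93 trains/hour

15.93


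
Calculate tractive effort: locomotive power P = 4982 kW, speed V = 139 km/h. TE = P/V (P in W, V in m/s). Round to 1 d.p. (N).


Convert: P = 4982 kW = 4982000 W
V = 139 / 3.6 = 38.6111 m/s
TE = 4982000 / 38.6111
TE = 129030.2 N

129030.2


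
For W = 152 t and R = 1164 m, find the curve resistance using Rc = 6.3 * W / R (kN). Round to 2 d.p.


Rc = 6.3 * W / R
Rc = 6.3 * 152 / 1164
Rc = 957.6 / 1164
Rc = 0.82 kN

0.82


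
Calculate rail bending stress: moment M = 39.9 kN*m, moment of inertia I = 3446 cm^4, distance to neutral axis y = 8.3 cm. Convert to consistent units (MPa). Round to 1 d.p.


Convert units:
M = 39.9 kN*m = 39900000 N*mm
y = 8.3 cm = 83 mm
I = 3446 cm^4 = 34460000 mm^4
sigma = 39900000 * 83 / 34460000
sigma = 96.1 MPa

96.1


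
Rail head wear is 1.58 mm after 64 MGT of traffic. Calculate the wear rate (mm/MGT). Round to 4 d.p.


Wear rate = total wear / cumulative tonnage
Rate = 1.58 / 64
Rate = 0.0247 mm/MGT

0.0247


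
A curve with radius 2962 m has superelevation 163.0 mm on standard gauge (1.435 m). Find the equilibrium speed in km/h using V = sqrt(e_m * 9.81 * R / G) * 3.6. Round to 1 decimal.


Convert cant: e = 163.0 mm = 0.1630 m
V_ms = sqrt(0.1630 * 9.81 * 2962 / 1.435)
V_ms = sqrt(3300.576209) = 57.4506 m/s
V = 57.4506 * 3.6 = 206.8 km/h

206.8


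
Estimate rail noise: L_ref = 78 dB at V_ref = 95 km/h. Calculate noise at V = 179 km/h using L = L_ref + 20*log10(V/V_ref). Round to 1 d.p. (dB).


V/V_ref = 179 / 95 = 1.884211
log10(1.884211) = 0.275129
20 * 0.275129 = 5.5026
L = 78 + 5.5026 = 83.5 dB

83.5


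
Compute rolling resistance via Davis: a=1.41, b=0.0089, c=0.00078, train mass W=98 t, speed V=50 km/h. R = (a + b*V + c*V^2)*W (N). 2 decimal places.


b*V = 0.0089 * 50 = 0.445
c*V^2 = 0.00078 * 2500 = 1.95
R_per_t = 1.41 + 0.445 + 1.95 = 3.805 N/t
R_total = 3.805 * 98 = 372.89 N

372.89


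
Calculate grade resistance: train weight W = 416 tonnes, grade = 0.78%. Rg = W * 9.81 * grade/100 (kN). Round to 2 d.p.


Rg = W * 9.81 * grade / 100
Rg = 416 * 9.81 * 0.78 / 100
Rg = 4080.96 * 0.0078
Rg = 31.83 kN

31.83


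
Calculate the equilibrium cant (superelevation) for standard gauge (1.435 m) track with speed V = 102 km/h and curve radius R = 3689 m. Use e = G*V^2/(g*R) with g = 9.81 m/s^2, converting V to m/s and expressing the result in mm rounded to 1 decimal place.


Convert speed: V = 102 / 3.6 = 28.3333 m/s
Apply formula: e = 1.435 * 28.3333^2 / (9.81 * 3689)
e = 1.435 * 802.7778 / 36189.09
e = 0.031832 m = 31.8 mm

31.8


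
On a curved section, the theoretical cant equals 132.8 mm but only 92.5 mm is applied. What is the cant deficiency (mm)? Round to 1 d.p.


Cant deficiency = equilibrium cant - actual cant
CD = 132.8 - 92.5
CD = 40.3 mm

40.3


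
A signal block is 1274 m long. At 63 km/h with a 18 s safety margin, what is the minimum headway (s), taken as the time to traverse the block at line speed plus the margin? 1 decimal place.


V = 63 / 3.6 = 17.5 m/s
Block traversal time = 1274 / 17.5 = 72.8 s
Headway = 72.8 + 18
Headway = 90.8 s

90.8


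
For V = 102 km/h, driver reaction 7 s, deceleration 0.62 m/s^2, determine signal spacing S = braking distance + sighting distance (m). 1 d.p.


V = 102 / 3.6 = 28.3333 m/s
Braking distance = 28.3333^2 / (2*0.62) = 647.4014 m
Sighting distance = 28.3333 * 7 = 198.3333 m
S = 647.4014 + 198.3333 = 845.7 m

845.7


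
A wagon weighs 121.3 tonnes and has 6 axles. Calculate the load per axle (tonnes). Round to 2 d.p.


Load per axle = total weight / number of axles
Load = 121.3 / 6
Load = 20.22 tonnes

20.22


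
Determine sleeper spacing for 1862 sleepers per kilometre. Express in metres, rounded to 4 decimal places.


Spacing = 1000 m / number of sleepers
Spacing = 1000 / 1862
Spacing = 0.5371 m

0.5371


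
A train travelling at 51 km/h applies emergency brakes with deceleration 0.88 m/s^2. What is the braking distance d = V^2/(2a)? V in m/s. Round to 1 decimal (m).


Convert speed: V = 51 / 3.6 = 14.1667 m/s
V^2 = 200.6944
d = 200.6944 / (2 * 0.88)
d = 200.6944 / 1.76
d = 114.0 m

114.0


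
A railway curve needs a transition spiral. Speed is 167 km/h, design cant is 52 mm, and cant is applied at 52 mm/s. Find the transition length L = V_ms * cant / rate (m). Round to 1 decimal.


Convert speed: V = 167 / 3.6 = 46.3889 m/s
L = 46.3889 * 52 / 52
L = 2412.2222 / 52
L = 46.4 m

46.4


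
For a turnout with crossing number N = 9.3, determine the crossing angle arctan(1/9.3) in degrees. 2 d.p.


1/N = 1/9.3 = 0.107527
angle = arctan(0.107527) = 0.107115 rad
angle = 0.107115 * 180/pi = 6.14 degrees

6.14


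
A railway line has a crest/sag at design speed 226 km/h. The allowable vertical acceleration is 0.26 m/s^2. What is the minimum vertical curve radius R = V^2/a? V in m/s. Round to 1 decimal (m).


Convert speed: V = 226 / 3.6 = 62.7778 m/s
V^2 = 3941.0494 m^2/s^2
R_v = 3941.0494 / 0.26
R_v = 15157.9 m

15157.9


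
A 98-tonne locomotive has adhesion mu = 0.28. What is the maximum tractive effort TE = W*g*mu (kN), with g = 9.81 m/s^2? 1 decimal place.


TE_max = W * g * mu
TE_max = 98 * 9.81 * 0.28
TE_max = 961.38 * 0.28
TE_max = 269.2 kN

269.2


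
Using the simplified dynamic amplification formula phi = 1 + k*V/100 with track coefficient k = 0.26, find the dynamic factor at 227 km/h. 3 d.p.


phi = 1 + k * V / 100
phi = 1 + 0.26 * 227 / 100
phi = 1 + 0.5902
phi = 1.590

1.590


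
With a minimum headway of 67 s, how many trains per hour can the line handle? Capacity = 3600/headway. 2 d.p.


Capacity = 3600 / headway
Capacity = 3600 / 67
Capacity = 53.73 trains/hour

53.73


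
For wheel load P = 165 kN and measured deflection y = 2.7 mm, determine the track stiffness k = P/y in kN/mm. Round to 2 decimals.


Track stiffness k = P / y
k = 165 / 2.7
k = 61.11 kN/mm

61.11


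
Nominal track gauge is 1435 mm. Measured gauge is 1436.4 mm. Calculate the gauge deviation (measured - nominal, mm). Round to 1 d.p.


Deviation = measured - nominal
Deviation = 1436.4 - 1435
Deviation = 1.4 mm

1.4


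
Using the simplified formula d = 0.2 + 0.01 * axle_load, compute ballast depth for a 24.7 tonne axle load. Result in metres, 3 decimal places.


d = 0.2 + 0.01 * 24.7
d = 0.2 + 0.247
d = 0.447 m

0.447


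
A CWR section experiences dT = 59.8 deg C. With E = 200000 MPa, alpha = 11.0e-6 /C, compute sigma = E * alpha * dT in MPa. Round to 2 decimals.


sigma = E * alpha * dT
sigma = 200000 * 11.0e-6 * 59.8
sigma = 2.2 * 59.8
sigma = 131.56 MPa

131.56


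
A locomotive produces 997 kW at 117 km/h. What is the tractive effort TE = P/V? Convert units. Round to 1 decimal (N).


Convert: P = 997 kW = 997000 W
V = 117 / 3.6 = 32.5 m/s
TE = 997000 / 32.5
TE = 30676.9 N

30676.9


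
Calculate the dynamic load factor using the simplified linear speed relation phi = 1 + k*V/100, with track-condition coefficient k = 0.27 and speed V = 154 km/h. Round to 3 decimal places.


phi = 1 + k * V / 100
phi = 1 + 0.27 * 154 / 100
phi = 1 + 0.4158
phi = 1.416

1.416


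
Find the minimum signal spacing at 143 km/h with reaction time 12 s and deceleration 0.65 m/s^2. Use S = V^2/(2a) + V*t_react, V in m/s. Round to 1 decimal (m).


V = 143 / 3.6 = 39.7222 m/s
Braking distance = 39.7222^2 / (2*0.65) = 1213.7346 m
Sighting distance = 39.7222 * 12 = 476.6667 m
S = 1213.7346 + 476.6667 = 1690.4 m

1690.4


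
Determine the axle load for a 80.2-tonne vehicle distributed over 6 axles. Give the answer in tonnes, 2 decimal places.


Load per axle = total weight / number of axles
Load = 80.2 / 6
Load = 13.37 tonnes

13.37
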